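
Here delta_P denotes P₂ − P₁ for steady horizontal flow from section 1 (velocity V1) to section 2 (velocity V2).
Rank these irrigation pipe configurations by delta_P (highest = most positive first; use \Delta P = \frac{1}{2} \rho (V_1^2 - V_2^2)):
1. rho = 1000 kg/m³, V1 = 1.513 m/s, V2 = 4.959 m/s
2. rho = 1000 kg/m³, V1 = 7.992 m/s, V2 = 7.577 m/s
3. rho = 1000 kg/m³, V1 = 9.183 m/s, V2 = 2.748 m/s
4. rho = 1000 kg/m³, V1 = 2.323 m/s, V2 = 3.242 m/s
Case 1: delta_P = -11.15 kPa
Case 2: delta_P = 3.231 kPa
Case 3: delta_P = 38.39 kPa
Case 4: delta_P = -2.557 kPa
Ranking (highest first): 3, 2, 4, 1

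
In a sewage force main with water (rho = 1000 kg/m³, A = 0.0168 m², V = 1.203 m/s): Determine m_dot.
Formula: \dot{m} = \rho A V
m_dot = 1000·0.0168·1.203 = 20.21 kg/s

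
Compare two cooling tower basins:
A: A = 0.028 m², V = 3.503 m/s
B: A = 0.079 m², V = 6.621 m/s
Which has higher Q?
Q(A) = 98.08 L/s, Q(B) = 523.1 L/s. Answer: B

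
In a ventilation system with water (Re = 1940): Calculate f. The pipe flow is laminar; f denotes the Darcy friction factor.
Formula: f = \frac{64}{Re}
f = 64/1940 = 0.03299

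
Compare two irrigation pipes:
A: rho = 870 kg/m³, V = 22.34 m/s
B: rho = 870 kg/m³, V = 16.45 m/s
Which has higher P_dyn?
P_dyn(A) = 217.1 kPa, P_dyn(B) = 117.7 kPa. Answer: A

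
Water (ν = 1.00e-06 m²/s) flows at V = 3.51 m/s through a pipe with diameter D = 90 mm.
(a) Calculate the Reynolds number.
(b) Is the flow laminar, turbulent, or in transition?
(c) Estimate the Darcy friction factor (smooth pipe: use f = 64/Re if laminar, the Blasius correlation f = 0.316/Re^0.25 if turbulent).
(a) Re = V·D/ν = 3.51·0.09/1.00e-06 = 315900
(b) Flow regime: turbulent (Re > 4000)
(c) Friction factor: f = 0.316/Re^0.25 = 0.316/315900^0.25 = 0.01333 (Blasius is strictly valid for Re ≲ 1e5; used here as the smooth-pipe estimate the problem specifies)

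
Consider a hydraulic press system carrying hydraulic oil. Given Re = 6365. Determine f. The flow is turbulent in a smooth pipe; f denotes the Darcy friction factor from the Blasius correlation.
Formula: f = \frac{0.316}{Re^{0.25}}
f = 0.316/6365^0.25 = 0.03538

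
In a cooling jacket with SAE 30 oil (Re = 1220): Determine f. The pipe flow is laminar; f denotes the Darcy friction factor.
Formula: f = \frac{64}{Re}
f = 64/1220 = 0.05246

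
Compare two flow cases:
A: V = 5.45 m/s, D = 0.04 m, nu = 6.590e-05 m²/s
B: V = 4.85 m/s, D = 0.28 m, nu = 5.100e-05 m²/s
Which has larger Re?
Re(A) = 3308, Re(B) = 26627. Answer: B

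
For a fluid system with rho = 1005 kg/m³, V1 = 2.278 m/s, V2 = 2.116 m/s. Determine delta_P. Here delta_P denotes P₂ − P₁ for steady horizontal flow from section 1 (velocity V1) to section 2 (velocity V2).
Formula: \Delta P = \frac{1}{2} \rho (V_1^2 - V_2^2)
delta_P = 0.5·1005·(2.278² − 2.116²)/1000 = 0.3577 kPa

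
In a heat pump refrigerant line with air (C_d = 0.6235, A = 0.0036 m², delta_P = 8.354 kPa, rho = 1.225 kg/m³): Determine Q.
Formula: Q = C_d A \sqrt{\frac{2 \Delta P}{\rho}}
Q = 0.6235·0.0036·√(2·(8.354·1000)/1.225)·1000 = 262.1 L/s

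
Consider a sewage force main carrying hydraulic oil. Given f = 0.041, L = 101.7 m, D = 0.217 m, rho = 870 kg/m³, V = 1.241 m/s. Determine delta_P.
Formula: \Delta P = f \frac{L}{D} \frac{\rho V^2}{2}
delta_P = 0.041·(101.7/0.217)·0.5·870·1.241²/1000 = 12.87 kPa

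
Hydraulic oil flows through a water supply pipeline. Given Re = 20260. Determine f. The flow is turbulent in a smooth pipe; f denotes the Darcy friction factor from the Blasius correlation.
Formula: f = \frac{0.316}{Re^{0.25}}
f = 0.316/20260^0.25 = 0.02649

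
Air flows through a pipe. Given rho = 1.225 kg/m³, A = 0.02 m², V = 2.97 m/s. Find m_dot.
Formula: \dot{m} = \rho A V
m_dot = 1.225·0.02·2.97 = 0.07277 kg/s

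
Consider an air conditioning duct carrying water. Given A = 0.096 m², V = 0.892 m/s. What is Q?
Formula: Q = A V
Q = 0.096·0.892·1000 = 85.63 L/s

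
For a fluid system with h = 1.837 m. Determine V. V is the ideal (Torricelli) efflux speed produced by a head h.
Formula: V = \sqrt{2 g h}
V = √(2·9.81·1.837) = 6.003 m/s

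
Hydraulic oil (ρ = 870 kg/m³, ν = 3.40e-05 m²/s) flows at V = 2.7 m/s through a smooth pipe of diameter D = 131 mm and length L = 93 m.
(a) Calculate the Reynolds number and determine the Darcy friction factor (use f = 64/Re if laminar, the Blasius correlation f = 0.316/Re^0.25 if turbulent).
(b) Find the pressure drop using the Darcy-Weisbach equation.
(a) Re = V·D/ν = 2.7·0.131/3.40e-05 = 10403 → turbulent (Re > 4000); f = 0.316/Re^0.25 = 0.316/10403^0.25 = 0.031289
(b) Darcy-Weisbach: ΔP = f·(L/D)·½ρV²/1000 = 0.031289·(93/0.131)·½·870·2.7²/1000 = 70.44 kPa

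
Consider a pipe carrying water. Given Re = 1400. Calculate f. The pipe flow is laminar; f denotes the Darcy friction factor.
Formula: f = \frac{64}{Re}
f = 64/1400 = 0.04571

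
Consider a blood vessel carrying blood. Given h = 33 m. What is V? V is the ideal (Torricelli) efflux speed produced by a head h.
Formula: V = \sqrt{2 g h}
V = √(2·9.81·33) = 25.45 m/s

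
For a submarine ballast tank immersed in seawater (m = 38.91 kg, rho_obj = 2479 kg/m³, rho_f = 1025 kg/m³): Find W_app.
Formula: W_{app} = mg\left(1 - \frac{\rho_f}{\rho_{obj}}\right)
W_app = 38.91·9.81·(1 − 1025/2479) = 223.9 N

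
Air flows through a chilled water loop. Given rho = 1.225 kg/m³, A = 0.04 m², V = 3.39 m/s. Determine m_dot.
Formula: \dot{m} = \rho A V
m_dot = 1.225·0.04·3.39 = 0.1661 kg/s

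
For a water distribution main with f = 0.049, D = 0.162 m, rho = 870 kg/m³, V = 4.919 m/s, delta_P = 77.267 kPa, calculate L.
Formula: \Delta P = f \frac{L}{D} \frac{\rho V^2}{2}
Substituting knowns: 77.267 = 0.049·(L/0.162)·0.5·870·4.919²/1000
Solving for L: L = (77.267·1000)·0.162/(0.049·0.5·870·4.919²) = 24.27 m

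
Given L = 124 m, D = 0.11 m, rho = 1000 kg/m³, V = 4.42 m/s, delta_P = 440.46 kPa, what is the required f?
Formula: \Delta P = f \frac{L}{D} \frac{\rho V^2}{2}
Substituting knowns: 440.46 = f·(124/0.11)·0.5·1000·4.42²/1000
Solving for f: f = (440.46·1000)/((124/0.11)·0.5·1000·4.42²) = 0.04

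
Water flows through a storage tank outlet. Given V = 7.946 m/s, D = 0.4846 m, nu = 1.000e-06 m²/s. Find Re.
Formula: Re = \frac{V D}{\nu}
Re = 7.946·0.4846/1.000e-06 = 3.851e+06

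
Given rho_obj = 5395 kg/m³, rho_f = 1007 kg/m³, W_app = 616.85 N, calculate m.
Formula: W_{app} = mg\left(1 - \frac{\rho_f}{\rho_{obj}}\right)
Substituting knowns: 616.85 = m·9.81·(1 − 1007/5395)
Solving for m: m = 616.85/(9.81·(1 − 1007/5395)) = 77.31 kg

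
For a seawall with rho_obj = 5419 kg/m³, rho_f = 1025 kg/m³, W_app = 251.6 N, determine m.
Formula: W_{app} = mg\left(1 - \frac{\rho_f}{\rho_{obj}}\right)
Substituting knowns: 251.6 = m·9.81·(1 − 1025/5419)
Solving for m: m = 251.6/(9.81·(1 − 1025/5419)) = 31.63 kg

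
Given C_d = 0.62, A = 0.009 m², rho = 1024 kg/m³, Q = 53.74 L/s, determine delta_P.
Formula: Q = C_d A \sqrt{\frac{2 \Delta P}{\rho}}
Substituting knowns: 53.74 = 0.62·0.009·√(2·(delta_P·1000)/1024)·1000
Solving for delta_P: delta_P = ((53.74/1000)/(0.62·0.009))²·1024/2/1000 = 47.49 kPa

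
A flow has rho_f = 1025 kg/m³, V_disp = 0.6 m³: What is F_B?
Formula: F_B = \rho_f g V_{disp}
F_B = 1025·9.81·0.6 = 6033 N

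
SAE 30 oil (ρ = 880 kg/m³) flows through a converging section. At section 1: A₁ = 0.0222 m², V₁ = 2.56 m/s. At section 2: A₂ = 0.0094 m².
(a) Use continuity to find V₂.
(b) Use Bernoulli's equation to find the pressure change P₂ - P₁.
(a) Continuity: A₁V₁=A₂V₂ -> V₂=A₁V₁/A₂=0.0222*2.56/0.0094=6.05 m/s
(b) Bernoulli: P₂-P₁=0.5*rho*(V₁^2-V₂^2)/1000=0.5*880*(2.56^2-6.05^2)/1000=-13.22 kPa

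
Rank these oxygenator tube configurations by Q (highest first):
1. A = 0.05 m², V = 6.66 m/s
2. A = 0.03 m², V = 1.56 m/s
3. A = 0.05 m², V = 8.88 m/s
Case 1: Q = 333 L/s
Case 2: Q = 46.8 L/s
Case 3: Q = 444 L/s
Ranking (highest first): 3, 1, 2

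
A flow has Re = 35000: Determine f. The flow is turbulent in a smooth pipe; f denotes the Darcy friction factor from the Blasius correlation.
Formula: f = \frac{0.316}{Re^{0.25}}
f = 0.316/35000^0.25 = 0.0231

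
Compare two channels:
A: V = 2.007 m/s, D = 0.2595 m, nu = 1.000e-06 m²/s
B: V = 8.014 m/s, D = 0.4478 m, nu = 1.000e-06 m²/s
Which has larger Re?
Re(A) = 520817, Re(B) = 3.589e+06. Answer: B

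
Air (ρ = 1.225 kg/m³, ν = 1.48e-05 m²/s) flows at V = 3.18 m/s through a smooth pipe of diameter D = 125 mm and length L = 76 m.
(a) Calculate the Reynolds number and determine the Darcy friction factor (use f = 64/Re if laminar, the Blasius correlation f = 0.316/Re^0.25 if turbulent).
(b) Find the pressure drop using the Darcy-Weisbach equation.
(a) Re = V·D/ν = 3.18·0.125/1.48e-05 = 26858 → turbulent (Re > 4000); f = 0.316/Re^0.25 = 0.316/26858^0.25 = 0.024684
(b) Darcy-Weisbach: ΔP = f·(L/D)·½ρV²/1000 = 0.024684·(76/0.125)·½·1.225·3.18²/1000 = 0.09296 kPa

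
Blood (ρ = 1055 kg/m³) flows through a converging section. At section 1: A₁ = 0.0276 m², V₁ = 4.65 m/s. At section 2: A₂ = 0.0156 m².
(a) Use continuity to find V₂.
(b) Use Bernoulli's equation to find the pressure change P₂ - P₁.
(a) Continuity: A₁V₁=A₂V₂ -> V₂=A₁V₁/A₂=0.0276*4.65/0.0156=8.23 m/s
(b) Bernoulli: P₂-P₁=0.5*rho*(V₁^2-V₂^2)/1000=0.5*1055*(4.65^2-8.23^2)/1000=-24.32 kPa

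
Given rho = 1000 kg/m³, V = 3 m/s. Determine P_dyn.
Formula: P_{dyn} = \frac{1}{2} \rho V^2
P_dyn = 0.5·1000·3²/1000 = 4.5 kPa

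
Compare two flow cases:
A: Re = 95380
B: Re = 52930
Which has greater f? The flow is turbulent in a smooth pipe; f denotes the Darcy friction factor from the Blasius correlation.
f(A) = 0.01798, f(B) = 0.02083. Answer: B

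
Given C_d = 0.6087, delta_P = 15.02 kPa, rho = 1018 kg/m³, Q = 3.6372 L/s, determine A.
Formula: Q = C_d A \sqrt{\frac{2 \Delta P}{\rho}}
Substituting knowns: 3.6372 = 0.6087·A·√(2·(15.02·1000)/1018)·1000
Solving for A: A = (3.6372/1000)/(0.6087·√(2·(15.02·1000)/1018)) = 0.0011 m²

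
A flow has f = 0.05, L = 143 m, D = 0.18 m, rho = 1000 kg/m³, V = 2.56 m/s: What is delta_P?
Formula: \Delta P = f \frac{L}{D} \frac{\rho V^2}{2}
delta_P = 0.05·(143/0.18)·0.5·1000·2.56²/1000 = 130.2 kPa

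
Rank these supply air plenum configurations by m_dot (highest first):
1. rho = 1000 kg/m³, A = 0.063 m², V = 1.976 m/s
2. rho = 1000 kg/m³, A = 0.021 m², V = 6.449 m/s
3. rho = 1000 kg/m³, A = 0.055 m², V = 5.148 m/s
Case 1: m_dot = 124.5 kg/s
Case 2: m_dot = 135.4 kg/s
Case 3: m_dot = 283.1 kg/s
Ranking (highest first): 3, 2, 1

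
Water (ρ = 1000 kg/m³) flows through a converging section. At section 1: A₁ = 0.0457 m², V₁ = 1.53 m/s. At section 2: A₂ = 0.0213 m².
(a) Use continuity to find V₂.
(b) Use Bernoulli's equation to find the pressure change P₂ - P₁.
(a) Continuity: A₁V₁=A₂V₂ -> V₂=A₁V₁/A₂=0.0457*1.53/0.0213=3.28 m/s
(b) Bernoulli: P₂-P₁=0.5*rho*(V₁^2-V₂^2)/1000=0.5*1000*(1.53^2-3.28^2)/1000=-4.209 kPa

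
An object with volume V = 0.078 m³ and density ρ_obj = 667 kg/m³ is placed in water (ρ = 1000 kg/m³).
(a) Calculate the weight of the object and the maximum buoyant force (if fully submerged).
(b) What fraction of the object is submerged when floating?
(a) W=rho_obj*g*V=667*9.81*0.078=510.4 N; F_B(max)=rho*g*V=1000*9.81*0.078=765.2 N
(b) Floating fraction=rho_obj/rho=667/1000=0.667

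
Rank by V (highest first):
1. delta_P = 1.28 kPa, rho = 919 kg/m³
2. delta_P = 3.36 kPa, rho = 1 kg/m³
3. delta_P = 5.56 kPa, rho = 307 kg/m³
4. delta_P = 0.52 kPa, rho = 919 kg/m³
Case 1: V = 1.669 m/s
Case 2: V = 81.98 m/s
Case 3: V = 6.018 m/s
Case 4: V = 1.064 m/s
Ranking (highest first): 2, 3, 1, 4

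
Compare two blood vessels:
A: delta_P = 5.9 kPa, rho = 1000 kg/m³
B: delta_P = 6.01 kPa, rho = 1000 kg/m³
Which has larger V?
V(A) = 3.435 m/s, V(B) = 3.467 m/s. Answer: B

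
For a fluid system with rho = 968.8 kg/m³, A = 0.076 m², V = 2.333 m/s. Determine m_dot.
Formula: \dot{m} = \rho A V
m_dot = 968.8·0.076·2.333 = 171.8 kg/s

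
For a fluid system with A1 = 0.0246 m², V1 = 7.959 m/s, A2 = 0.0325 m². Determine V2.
Formula: V_2 = \frac{A_1 V_1}{A_2}
V2 = 0.0246·7.959/0.0325 = 6.024 m/s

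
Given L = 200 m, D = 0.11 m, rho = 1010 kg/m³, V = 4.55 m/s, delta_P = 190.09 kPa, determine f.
Formula: \Delta P = f \frac{L}{D} \frac{\rho V^2}{2}
Substituting knowns: 190.09 = f·(200/0.11)·0.5·1010·4.55²/1000
Solving for f: f = (190.09·1000)/((200/0.11)·0.5·1010·4.55²) = 0.01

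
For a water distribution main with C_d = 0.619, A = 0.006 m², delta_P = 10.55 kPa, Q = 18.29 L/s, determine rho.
Formula: Q = C_d A \sqrt{\frac{2 \Delta P}{\rho}}
Substituting knowns: 18.29 = 0.619·0.006·√(2·(10.55·1000)/rho)·1000
Solving for rho: rho = 2·(10.55·1000)/((18.29/1000)/(0.619·0.006))² = 870 kg/m³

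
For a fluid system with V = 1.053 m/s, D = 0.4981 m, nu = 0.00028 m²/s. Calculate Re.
Formula: Re = \frac{V D}{\nu}
Re = 1.053·0.4981/0.00028 = 1873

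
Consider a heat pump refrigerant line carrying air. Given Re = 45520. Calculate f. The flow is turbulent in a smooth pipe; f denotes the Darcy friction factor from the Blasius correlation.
Formula: f = \frac{0.316}{Re^{0.25}}
f = 0.316/45520^0.25 = 0.02163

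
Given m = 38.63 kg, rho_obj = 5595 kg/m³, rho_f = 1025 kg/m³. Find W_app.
Formula: W_{app} = mg\left(1 - \frac{\rho_f}{\rho_{obj}}\right)
W_app = 38.63·9.81·(1 − 1025/5595) = 309.5 N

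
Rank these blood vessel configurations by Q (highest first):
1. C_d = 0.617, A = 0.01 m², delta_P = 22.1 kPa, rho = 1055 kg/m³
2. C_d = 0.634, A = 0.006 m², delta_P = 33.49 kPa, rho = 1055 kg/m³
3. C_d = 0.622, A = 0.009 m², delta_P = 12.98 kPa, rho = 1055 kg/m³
Case 1: Q = 39.94 L/s
Case 2: Q = 30.31 L/s
Case 3: Q = 27.77 L/s
Ranking (highest first): 1, 2, 3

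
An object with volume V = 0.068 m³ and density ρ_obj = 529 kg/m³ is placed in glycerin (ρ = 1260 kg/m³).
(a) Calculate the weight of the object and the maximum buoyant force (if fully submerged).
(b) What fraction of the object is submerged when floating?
(a) W=rho_obj*g*V=529*9.81*0.068=352.9 N; F_B(max)=rho*g*V=1260*9.81*0.068=840.5 N
(b) Floating fraction=rho_obj/rho=529/1260=0.420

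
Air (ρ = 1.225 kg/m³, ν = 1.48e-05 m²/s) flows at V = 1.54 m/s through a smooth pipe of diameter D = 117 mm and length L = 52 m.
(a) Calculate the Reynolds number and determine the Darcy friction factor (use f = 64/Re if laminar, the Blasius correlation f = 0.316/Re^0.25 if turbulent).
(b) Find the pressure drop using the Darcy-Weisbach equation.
(a) Re = V·D/ν = 1.54·0.117/1.48e-05 = 12174 → turbulent (Re > 4000); f = 0.316/Re^0.25 = 0.316/12174^0.25 = 0.030084
(b) Darcy-Weisbach: ΔP = f·(L/D)·½ρV²/1000 = 0.030084·(52/0.117)·½·1.225·1.54²/1000 = 0.01942 kPa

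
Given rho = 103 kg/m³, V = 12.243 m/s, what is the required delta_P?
Formula: V = \sqrt{\frac{2 \Delta P}{\rho}}
Substituting knowns: 12.243 = √(2·(delta_P·1000)/103)
Solving for delta_P: delta_P = 12.243²·103/2/1000 = 7.719 kPa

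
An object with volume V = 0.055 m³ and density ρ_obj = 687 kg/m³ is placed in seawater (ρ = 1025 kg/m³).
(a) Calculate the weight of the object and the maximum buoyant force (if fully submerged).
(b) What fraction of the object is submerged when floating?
(a) W=rho_obj*g*V=687*9.81*0.055=370.7 N; F_B(max)=rho*g*V=1025*9.81*0.055=553.0 N
(b) Floating fraction=rho_obj/rho=687/1025=0.670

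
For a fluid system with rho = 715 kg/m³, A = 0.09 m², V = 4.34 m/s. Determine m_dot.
Formula: \dot{m} = \rho A V
m_dot = 715·0.09·4.34 = 279.3 kg/s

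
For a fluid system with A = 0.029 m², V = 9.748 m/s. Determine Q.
Formula: Q = A V
Q = 0.029·9.748·1000 = 282.7 L/s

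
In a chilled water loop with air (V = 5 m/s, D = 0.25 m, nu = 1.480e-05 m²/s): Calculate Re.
Formula: Re = \frac{V D}{\nu}
Re = 5·0.25/1.480e-05 = 84459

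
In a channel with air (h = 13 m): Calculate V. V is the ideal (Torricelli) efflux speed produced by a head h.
Formula: V = \sqrt{2 g h}
V = √(2·9.81·13) = 15.97 m/s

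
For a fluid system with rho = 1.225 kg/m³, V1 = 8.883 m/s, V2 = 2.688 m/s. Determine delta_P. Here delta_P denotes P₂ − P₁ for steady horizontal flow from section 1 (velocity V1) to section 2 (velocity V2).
Formula: \Delta P = \frac{1}{2} \rho (V_1^2 - V_2^2)
delta_P = 0.5·1.225·(8.883² − 2.688²)/1000 = 0.04391 kPa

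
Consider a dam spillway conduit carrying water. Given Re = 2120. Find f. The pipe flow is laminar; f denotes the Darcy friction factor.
Formula: f = \frac{64}{Re}
f = 64/2120 = 0.03019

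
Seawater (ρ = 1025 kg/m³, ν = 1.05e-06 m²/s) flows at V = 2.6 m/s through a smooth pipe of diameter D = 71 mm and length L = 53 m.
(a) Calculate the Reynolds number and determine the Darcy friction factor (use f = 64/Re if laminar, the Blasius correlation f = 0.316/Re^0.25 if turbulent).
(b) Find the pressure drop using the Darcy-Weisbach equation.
(a) Re = V·D/ν = 2.6·0.071/1.05e-06 = 175810 → turbulent (Re > 4000); f = 0.316/Re^0.25 = 0.316/175810^0.25 = 0.015432 (Blasius is strictly valid for Re ≲ 1e5; used here as the smooth-pipe estimate the problem specifies)
(b) Darcy-Weisbach: ΔP = f·(L/D)·½ρV²/1000 = 0.015432·(53/0.071)·½·1025·2.6²/1000 = 39.91 kPa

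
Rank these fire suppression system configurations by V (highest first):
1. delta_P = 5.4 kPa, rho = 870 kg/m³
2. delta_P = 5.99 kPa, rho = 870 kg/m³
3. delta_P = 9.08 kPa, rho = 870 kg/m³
Case 1: V = 3.523 m/s
Case 2: V = 3.711 m/s
Case 3: V = 4.569 m/s
Ranking (highest first): 3, 2, 1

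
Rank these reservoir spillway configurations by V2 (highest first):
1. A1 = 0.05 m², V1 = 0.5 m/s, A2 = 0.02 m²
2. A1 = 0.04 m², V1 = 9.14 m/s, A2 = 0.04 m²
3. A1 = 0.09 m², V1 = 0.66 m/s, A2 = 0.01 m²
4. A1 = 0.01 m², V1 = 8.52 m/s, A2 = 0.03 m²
Case 1: V2 = 1.25 m/s
Case 2: V2 = 9.14 m/s
Case 3: V2 = 5.94 m/s
Case 4: V2 = 2.84 m/s
Ranking (highest first): 2, 3, 4, 1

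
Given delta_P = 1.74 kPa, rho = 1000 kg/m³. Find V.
Formula: V = \sqrt{\frac{2 \Delta P}{\rho}}
V = √(2·(1.74·1000)/1000) = 1.865 m/s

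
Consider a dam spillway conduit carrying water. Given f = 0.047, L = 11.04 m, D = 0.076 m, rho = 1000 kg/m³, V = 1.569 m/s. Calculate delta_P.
Formula: \Delta P = f \frac{L}{D} \frac{\rho V^2}{2}
delta_P = 0.047·(11.04/0.076)·0.5·1000·1.569²/1000 = 8.404 kPa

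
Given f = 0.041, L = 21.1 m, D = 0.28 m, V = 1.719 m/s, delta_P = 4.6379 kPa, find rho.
Formula: \Delta P = f \frac{L}{D} \frac{\rho V^2}{2}
Substituting knowns: 4.6379 = 0.041·(21.1/0.28)·0.5·rho·1.719²/1000
Solving for rho: rho = (4.6379·1000)/(0.041·(21.1/0.28)·0.5·1.719²) = 1016 kg/m³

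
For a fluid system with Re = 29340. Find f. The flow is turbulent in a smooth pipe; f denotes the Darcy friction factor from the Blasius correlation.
Formula: f = \frac{0.316}{Re^{0.25}}
f = 0.316/29340^0.25 = 0.02414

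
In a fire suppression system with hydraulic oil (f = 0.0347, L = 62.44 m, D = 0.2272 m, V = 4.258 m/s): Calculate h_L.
Formula: h_L = f \frac{L}{D} \frac{V^2}{2g}
h_L = 0.0347·(62.44/0.2272)·4.258²/(2·9.81) = 8.812 m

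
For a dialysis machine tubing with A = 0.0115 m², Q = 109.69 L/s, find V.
Formula: Q = A V
Substituting knowns: 109.69 = 0.0115·V·1000
Solving for V: V = (109.69/1000)/0.0115 = 9.538 m/s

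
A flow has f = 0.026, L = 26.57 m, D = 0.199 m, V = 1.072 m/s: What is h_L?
Formula: h_L = f \frac{L}{D} \frac{V^2}{2g}
h_L = 0.026·(26.57/0.199)·1.072²/(2·9.81) = 0.2033 m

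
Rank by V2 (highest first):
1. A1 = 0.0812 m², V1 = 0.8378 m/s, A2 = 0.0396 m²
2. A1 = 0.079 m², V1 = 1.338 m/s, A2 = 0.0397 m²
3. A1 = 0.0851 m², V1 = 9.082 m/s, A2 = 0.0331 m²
Case 1: V2 = 1.718 m/s
Case 2: V2 = 2.663 m/s
Case 3: V2 = 23.35 m/s
Ranking (highest first): 3, 2, 1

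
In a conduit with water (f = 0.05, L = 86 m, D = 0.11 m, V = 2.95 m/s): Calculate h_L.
Formula: h_L = f \frac{L}{D} \frac{V^2}{2g}
h_L = 0.05·(86/0.11)·2.95²/(2·9.81) = 17.34 m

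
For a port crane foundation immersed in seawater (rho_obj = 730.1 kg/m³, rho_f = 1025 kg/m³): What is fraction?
Formula: f_{sub} = \frac{\rho_{obj}}{\rho_f}
fraction = 730.1/1025 = 0.7123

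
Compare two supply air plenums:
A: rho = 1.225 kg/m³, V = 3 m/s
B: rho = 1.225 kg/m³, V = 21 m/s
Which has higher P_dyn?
P_dyn(A) = 0.005513 kPa, P_dyn(B) = 0.2701 kPa. Answer: B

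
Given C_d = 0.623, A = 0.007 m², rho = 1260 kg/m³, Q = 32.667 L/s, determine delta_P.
Formula: Q = C_d A \sqrt{\frac{2 \Delta P}{\rho}}
Substituting knowns: 32.667 = 0.623·0.007·√(2·(delta_P·1000)/1260)·1000
Solving for delta_P: delta_P = ((32.667/1000)/(0.623·0.007))²·1260/2/1000 = 35.35 kPa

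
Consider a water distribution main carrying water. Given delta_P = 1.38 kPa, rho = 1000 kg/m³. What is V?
Formula: V = \sqrt{\frac{2 \Delta P}{\rho}}
V = √(2·(1.38·1000)/1000) = 1.661 m/s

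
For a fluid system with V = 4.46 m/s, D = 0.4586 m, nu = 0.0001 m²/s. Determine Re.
Formula: Re = \frac{V D}{\nu}
Re = 4.46·0.4586/0.0001 = 20454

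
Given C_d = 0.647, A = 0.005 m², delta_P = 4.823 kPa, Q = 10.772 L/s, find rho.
Formula: Q = C_d A \sqrt{\frac{2 \Delta P}{\rho}}
Substituting knowns: 10.772 = 0.647·0.005·√(2·(4.823·1000)/rho)·1000
Solving for rho: rho = 2·(4.823·1000)/((10.772/1000)/(0.647·0.005))² = 870 kg/m³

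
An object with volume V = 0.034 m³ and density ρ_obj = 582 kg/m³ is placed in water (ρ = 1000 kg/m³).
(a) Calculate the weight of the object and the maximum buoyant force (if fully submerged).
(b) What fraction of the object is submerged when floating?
(a) W=rho_obj*g*V=582*9.81*0.034=194.1 N; F_B(max)=rho*g*V=1000*9.81*0.034=333.5 N
(b) Floating fraction=rho_obj/rho=582/1000=0.582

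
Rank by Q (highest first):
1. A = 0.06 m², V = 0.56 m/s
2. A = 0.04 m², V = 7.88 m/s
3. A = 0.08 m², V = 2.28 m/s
Case 1: Q = 33.6 L/s
Case 2: Q = 315.2 L/s
Case 3: Q = 182.4 L/s
Ranking (highest first): 2, 3, 1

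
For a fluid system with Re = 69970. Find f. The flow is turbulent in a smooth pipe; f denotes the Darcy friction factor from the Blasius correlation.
Formula: f = \frac{0.316}{Re^{0.25}}
f = 0.316/69970^0.25 = 0.01943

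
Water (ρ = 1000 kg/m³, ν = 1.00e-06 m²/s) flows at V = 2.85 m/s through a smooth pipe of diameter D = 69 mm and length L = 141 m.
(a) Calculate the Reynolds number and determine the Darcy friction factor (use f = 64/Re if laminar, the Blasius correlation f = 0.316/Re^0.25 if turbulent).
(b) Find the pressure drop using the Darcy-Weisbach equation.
(a) Re = V·D/ν = 2.85·0.069/1.00e-06 = 196650 → turbulent (Re > 4000); f = 0.316/Re^0.25 = 0.316/196650^0.25 = 0.015006 (Blasius is strictly valid for Re ≲ 1e5; used here as the smooth-pipe estimate the problem specifies)
(b) Darcy-Weisbach: ΔP = f·(L/D)·½ρV²/1000 = 0.015006·(141/0.069)·½·1000·2.85²/1000 = 124.5 kPa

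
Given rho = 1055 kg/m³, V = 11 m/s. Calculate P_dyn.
Formula: P_{dyn} = \frac{1}{2} \rho V^2
P_dyn = 0.5·1055·11²/1000 = 63.83 kPa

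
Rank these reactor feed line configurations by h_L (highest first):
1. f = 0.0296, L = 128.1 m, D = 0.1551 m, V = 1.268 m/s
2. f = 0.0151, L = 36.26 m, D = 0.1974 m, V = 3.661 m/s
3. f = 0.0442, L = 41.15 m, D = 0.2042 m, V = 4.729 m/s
Case 1: h_L = 2.003 m
Case 2: h_L = 1.895 m
Case 3: h_L = 10.15 m
Ranking (highest first): 3, 1, 2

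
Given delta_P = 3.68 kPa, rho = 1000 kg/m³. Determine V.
Formula: V = \sqrt{\frac{2 \Delta P}{\rho}}
V = √(2·(3.68·1000)/1000) = 2.713 m/s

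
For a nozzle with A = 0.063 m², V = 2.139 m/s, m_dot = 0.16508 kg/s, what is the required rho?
Formula: \dot{m} = \rho A V
Substituting knowns: 0.16508 = rho·0.063·2.139
Solving for rho: rho = 0.16508/(0.063·2.139) = 1.225 kg/m³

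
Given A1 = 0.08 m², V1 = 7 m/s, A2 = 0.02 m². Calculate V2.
Formula: V_2 = \frac{A_1 V_1}{A_2}
V2 = 0.08·7/0.02 = 28 m/s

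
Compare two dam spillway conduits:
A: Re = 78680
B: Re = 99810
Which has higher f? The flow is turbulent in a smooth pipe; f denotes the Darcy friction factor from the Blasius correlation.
f(A) = 0.01887, f(B) = 0.01778. Answer: A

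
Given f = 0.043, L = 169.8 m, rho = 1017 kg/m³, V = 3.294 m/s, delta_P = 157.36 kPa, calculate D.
Formula: \Delta P = f \frac{L}{D} \frac{\rho V^2}{2}
Substituting knowns: 157.36 = 0.043·(169.8/D)·0.5·1017·3.294²/1000
Solving for D: D = 0.043·169.8·0.5·1017·3.294²/(157.36·1000) = 0.256 m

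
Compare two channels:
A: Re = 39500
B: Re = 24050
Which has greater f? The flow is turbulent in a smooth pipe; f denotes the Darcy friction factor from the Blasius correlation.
f(A) = 0.02241, f(B) = 0.02538. Answer: B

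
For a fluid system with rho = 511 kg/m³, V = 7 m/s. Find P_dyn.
Formula: P_{dyn} = \frac{1}{2} \rho V^2
P_dyn = 0.5·511·7²/1000 = 12.52 kPa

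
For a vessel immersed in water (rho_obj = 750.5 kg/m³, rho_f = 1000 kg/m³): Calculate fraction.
Formula: f_{sub} = \frac{\rho_{obj}}{\rho_f}
fraction = 750.5/1000 = 0.7505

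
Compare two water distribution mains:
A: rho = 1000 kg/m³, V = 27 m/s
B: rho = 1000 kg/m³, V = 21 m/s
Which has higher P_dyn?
P_dyn(A) = 364.5 kPa, P_dyn(B) = 220.5 kPa. Answer: A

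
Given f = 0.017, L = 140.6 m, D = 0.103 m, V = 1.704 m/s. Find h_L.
Formula: h_L = f \frac{L}{D} \frac{V^2}{2g}
h_L = 0.017·(140.6/0.103)·1.704²/(2·9.81) = 3.434 m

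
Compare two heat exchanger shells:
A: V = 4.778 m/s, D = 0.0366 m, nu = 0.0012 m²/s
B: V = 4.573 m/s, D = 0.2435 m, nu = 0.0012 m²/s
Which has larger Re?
Re(A) = 145.7, Re(B) = 927.9. Answer: B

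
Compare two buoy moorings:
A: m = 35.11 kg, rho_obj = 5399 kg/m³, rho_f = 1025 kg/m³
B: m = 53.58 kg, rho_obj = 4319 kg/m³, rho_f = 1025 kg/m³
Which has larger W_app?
W_app(A) = 279 N, W_app(B) = 400.9 N. Answer: B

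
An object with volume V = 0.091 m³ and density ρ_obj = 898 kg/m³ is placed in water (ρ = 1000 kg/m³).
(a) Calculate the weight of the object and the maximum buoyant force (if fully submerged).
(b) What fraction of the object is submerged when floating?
(a) W=rho_obj*g*V=898*9.81*0.091=801.7 N; F_B(max)=rho*g*V=1000*9.81*0.091=892.7 N
(b) Floating fraction=rho_obj/rho=898/1000=0.898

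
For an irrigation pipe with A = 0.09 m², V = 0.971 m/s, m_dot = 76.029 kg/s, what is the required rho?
Formula: \dot{m} = \rho A V
Substituting knowns: 76.029 = rho·0.09·0.971
Solving for rho: rho = 76.029/(0.09·0.971) = 870 kg/m³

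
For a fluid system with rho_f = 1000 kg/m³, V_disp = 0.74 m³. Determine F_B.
Formula: F_B = \rho_f g V_{disp}
F_B = 1000·9.81·0.74 = 7259 N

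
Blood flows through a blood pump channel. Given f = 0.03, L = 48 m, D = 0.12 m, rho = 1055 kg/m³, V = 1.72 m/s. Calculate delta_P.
Formula: \Delta P = f \frac{L}{D} \frac{\rho V^2}{2}
delta_P = 0.03·(48/0.12)·0.5·1055·1.72²/1000 = 18.73 kPa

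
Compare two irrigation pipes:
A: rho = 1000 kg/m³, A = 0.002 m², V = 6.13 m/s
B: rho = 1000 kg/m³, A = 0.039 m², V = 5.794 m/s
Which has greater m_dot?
m_dot(A) = 12.26 kg/s, m_dot(B) = 226 kg/s. Answer: B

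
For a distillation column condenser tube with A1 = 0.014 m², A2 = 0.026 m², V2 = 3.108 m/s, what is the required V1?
Formula: V_2 = \frac{A_1 V_1}{A_2}
Substituting knowns: 3.108 = 0.014·V1/0.026
Solving for V1: V1 = 3.108·0.026/0.014 = 5.772 m/s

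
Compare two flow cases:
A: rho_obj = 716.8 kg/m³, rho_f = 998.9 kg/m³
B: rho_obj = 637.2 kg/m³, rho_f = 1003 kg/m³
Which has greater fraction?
fraction(A) = 0.7176, fraction(B) = 0.6353. Answer: A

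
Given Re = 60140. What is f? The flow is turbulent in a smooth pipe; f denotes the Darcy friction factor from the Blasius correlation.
Formula: f = \frac{0.316}{Re^{0.25}}
f = 0.316/60140^0.25 = 0.02018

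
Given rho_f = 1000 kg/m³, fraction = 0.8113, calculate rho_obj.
Formula: f_{sub} = \frac{\rho_{obj}}{\rho_f}
Substituting knowns: 0.8113 = rho_obj/1000
Solving for rho_obj: rho_obj = 0.8113·1000 = 811.3 kg/m³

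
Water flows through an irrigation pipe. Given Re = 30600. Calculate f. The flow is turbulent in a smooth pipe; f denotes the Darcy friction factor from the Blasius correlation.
Formula: f = \frac{0.316}{Re^{0.25}}
f = 0.316/30600^0.25 = 0.02389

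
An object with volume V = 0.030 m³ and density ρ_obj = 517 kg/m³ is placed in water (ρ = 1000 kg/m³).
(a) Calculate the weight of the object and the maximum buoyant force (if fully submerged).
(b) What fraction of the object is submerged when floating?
(a) W=rho_obj*g*V=517*9.81*0.030=152.2 N; F_B(max)=rho*g*V=1000*9.81*0.030=294.3 N
(b) Floating fraction=rho_obj/rho=517/1000=0.517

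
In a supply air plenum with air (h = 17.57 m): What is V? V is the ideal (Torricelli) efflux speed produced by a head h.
Formula: V = \sqrt{2 g h}
V = √(2·9.81·17.57) = 18.57 m/s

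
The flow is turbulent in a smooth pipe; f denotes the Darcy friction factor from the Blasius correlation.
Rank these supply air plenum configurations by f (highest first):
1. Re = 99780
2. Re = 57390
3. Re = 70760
Case 1: f = 0.01778
Case 2: f = 0.02042
Case 3: f = 0.01937
Ranking (highest first): 2, 3, 1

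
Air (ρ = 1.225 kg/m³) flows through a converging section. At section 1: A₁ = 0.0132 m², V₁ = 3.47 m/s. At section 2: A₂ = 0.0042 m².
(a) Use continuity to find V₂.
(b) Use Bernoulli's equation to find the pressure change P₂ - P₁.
(a) Continuity: A₁V₁=A₂V₂ -> V₂=A₁V₁/A₂=0.0132*3.47/0.0042=10.91 m/s
(b) Bernoulli: P₂-P₁=0.5*rho*(V₁^2-V₂^2)/1000=0.5*1.225*(3.47^2-10.91^2)/1000=-0.06553 kPa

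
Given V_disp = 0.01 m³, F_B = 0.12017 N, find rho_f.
Formula: F_B = \rho_f g V_{disp}
Substituting knowns: 0.12017 = rho_f·9.81·0.01
Solving for rho_f: rho_f = 0.12017/(9.81·0.01) = 1.225 kg/m³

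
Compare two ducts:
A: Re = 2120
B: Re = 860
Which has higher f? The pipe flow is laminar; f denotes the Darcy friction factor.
f(A) = 0.03019, f(B) = 0.07442. Answer: B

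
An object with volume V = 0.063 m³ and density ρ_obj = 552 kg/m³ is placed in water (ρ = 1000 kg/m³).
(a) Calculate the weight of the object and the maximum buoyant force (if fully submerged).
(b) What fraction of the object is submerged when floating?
(a) W=rho_obj*g*V=552*9.81*0.063=341.2 N; F_B(max)=rho*g*V=1000*9.81*0.063=618.0 N
(b) Floating fraction=rho_obj/rho=552/1000=0.552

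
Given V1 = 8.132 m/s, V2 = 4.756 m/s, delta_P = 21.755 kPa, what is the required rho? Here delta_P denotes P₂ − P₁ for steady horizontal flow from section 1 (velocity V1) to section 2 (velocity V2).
Formula: \Delta P = \frac{1}{2} \rho (V_1^2 - V_2^2)
Substituting knowns: 21.755 = 0.5·rho·(8.132² − 4.756²)/1000
Solving for rho: rho = 2·(21.755·1000)/(8.132² − 4.756²) = 1000 kg/m³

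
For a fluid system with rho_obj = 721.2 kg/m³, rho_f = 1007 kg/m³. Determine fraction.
Formula: f_{sub} = \frac{\rho_{obj}}{\rho_f}
fraction = 721.2/1007 = 0.7162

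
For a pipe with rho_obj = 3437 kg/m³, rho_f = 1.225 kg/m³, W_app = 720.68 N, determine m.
Formula: W_{app} = mg\left(1 - \frac{\rho_f}{\rho_{obj}}\right)
Substituting knowns: 720.68 = m·9.81·(1 − 1.225/3437)
Solving for m: m = 720.68/(9.81·(1 − 1.225/3437)) = 73.49 kg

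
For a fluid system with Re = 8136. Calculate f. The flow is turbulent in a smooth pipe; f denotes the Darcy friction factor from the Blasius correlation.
Formula: f = \frac{0.316}{Re^{0.25}}
f = 0.316/8136^0.25 = 0.03327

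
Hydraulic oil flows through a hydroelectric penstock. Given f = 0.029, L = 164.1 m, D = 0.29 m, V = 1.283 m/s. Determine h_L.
Formula: h_L = f \frac{L}{D} \frac{V^2}{2g}
h_L = 0.029·(164.1/0.29)·1.283²/(2·9.81) = 1.377 m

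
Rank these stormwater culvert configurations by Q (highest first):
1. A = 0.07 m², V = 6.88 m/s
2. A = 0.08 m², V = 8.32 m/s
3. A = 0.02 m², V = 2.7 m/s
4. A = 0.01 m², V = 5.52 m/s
Case 1: Q = 481.6 L/s
Case 2: Q = 665.6 L/s
Case 3: Q = 54 L/s
Case 4: Q = 55.2 L/s
Ranking (highest first): 2, 1, 4, 3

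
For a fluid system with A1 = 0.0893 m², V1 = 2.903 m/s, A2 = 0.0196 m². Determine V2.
Formula: V_2 = \frac{A_1 V_1}{A_2}
V2 = 0.0893·2.903/0.0196 = 13.23 m/s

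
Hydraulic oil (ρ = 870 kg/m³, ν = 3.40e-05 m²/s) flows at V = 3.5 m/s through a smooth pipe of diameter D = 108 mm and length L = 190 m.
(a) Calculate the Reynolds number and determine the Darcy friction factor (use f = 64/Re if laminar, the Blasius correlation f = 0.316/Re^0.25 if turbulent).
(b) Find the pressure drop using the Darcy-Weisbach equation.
(a) Re = V·D/ν = 3.5·0.108/3.40e-05 = 11118 → turbulent (Re > 4000); f = 0.316/Re^0.25 = 0.316/11118^0.25 = 0.030774
(b) Darcy-Weisbach: ΔP = f·(L/D)·½ρV²/1000 = 0.030774·(190/0.108)·½·870·3.5²/1000 = 288.5 kPa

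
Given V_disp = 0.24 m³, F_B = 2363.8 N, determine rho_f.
Formula: F_B = \rho_f g V_{disp}
Substituting knowns: 2363.8 = rho_f·9.81·0.24
Solving for rho_f: rho_f = 2363.8/(9.81·0.24) = 1004 kg/m³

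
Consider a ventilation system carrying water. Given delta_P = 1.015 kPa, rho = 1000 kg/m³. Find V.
Formula: V = \sqrt{\frac{2 \Delta P}{\rho}}
V = √(2·(1.015·1000)/1000) = 1.425 m/s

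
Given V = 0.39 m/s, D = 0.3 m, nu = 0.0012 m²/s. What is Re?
Formula: Re = \frac{V D}{\nu}
Re = 0.39·0.3/0.0012 = 97.5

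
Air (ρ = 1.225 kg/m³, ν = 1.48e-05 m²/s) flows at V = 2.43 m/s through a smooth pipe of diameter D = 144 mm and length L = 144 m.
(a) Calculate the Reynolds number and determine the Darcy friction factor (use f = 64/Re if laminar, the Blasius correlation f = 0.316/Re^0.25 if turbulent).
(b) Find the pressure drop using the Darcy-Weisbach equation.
(a) Re = V·D/ν = 2.43·0.144/1.48e-05 = 23643 → turbulent (Re > 4000); f = 0.316/Re^0.25 = 0.316/23643^0.25 = 0.025484
(b) Darcy-Weisbach: ΔP = f·(L/D)·½ρV²/1000 = 0.025484·(144/0.144)·½·1.225·2.43²/1000 = 0.09217 kPa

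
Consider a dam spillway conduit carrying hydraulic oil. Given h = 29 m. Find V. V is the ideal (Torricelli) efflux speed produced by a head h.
Formula: V = \sqrt{2 g h}
V = √(2·9.81·29) = 23.85 m/s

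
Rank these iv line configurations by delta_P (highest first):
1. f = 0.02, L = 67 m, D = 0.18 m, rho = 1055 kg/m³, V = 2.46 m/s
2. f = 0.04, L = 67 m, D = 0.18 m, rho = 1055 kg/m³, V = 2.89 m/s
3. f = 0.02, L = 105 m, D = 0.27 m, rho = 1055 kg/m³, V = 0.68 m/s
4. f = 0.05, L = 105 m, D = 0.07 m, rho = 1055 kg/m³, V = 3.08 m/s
Case 1: delta_P = 23.76 kPa
Case 2: delta_P = 65.6 kPa
Case 3: delta_P = 1.897 kPa
Case 4: delta_P = 375.3 kPa
Ranking (highest first): 4, 2, 1, 3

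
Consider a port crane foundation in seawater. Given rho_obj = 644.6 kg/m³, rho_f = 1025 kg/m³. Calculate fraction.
Formula: f_{sub} = \frac{\rho_{obj}}{\rho_f}
fraction = 644.6/1025 = 0.6289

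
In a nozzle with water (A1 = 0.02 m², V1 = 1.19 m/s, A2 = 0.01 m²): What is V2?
Formula: V_2 = \frac{A_1 V_1}{A_2}
V2 = 0.02·1.19/0.01 = 2.38 m/s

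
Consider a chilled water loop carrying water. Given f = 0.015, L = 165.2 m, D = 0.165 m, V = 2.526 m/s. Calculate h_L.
Formula: h_L = f \frac{L}{D} \frac{V^2}{2g}
h_L = 0.015·(165.2/0.165)·2.526²/(2·9.81) = 4.884 m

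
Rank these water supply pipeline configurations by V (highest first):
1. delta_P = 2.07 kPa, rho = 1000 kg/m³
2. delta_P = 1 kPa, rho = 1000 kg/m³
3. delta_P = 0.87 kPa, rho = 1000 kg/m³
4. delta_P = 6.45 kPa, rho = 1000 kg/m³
Case 1: V = 2.035 m/s
Case 2: V = 1.414 m/s
Case 3: V = 1.319 m/s
Case 4: V = 3.592 m/s
Ranking (highest first): 4, 1, 2, 3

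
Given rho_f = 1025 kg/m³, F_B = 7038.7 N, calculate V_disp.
Formula: F_B = \rho_f g V_{disp}
Substituting knowns: 7038.7 = 1025·9.81·V_disp
Solving for V_disp: V_disp = 7038.7/(1025·9.81) = 0.7 m³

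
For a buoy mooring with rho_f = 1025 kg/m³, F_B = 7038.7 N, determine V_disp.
Formula: F_B = \rho_f g V_{disp}
Substituting knowns: 7038.7 = 1025·9.81·V_disp
Solving for V_disp: V_disp = 7038.7/(1025·9.81) = 0.7 m³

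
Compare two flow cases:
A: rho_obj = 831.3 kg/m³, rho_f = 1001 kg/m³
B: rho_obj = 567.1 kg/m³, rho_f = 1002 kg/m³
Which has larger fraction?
fraction(A) = 0.8305, fraction(B) = 0.566. Answer: A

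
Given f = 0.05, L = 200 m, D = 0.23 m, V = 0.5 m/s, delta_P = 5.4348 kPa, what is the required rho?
Formula: \Delta P = f \frac{L}{D} \frac{\rho V^2}{2}
Substituting knowns: 5.4348 = 0.05·(200/0.23)·0.5·rho·0.5²/1000
Solving for rho: rho = (5.4348·1000)/(0.05·(200/0.23)·0.5·0.5²) = 1000 kg/m³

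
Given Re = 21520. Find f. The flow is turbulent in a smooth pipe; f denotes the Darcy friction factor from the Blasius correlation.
Formula: f = \frac{0.316}{Re^{0.25}}
f = 0.316/21520^0.25 = 0.02609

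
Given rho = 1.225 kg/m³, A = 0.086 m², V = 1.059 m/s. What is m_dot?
Formula: \dot{m} = \rho A V
m_dot = 1.225·0.086·1.059 = 0.1116 kg/s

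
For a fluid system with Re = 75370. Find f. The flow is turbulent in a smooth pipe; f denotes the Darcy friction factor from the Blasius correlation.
Formula: f = \frac{0.316}{Re^{0.25}}
f = 0.316/75370^0.25 = 0.01907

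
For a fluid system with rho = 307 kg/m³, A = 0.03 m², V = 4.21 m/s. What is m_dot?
Formula: \dot{m} = \rho A V
m_dot = 307·0.03·4.21 = 38.77 kg/s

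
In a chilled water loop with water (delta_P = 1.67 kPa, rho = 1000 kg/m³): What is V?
Formula: V = \sqrt{\frac{2 \Delta P}{\rho}}
V = √(2·(1.67·1000)/1000) = 1.828 m/s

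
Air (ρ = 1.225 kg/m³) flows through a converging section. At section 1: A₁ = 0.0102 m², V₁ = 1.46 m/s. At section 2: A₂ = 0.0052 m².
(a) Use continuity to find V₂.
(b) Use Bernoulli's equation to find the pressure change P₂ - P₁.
(a) Continuity: A₁V₁=A₂V₂ -> V₂=A₁V₁/A₂=0.0102*1.46/0.0052=2.86 m/s
(b) Bernoulli: P₂-P₁=0.5*rho*(V₁^2-V₂^2)/1000=0.5*1.225*(1.46^2-2.86^2)/1000=-0.003704 kPa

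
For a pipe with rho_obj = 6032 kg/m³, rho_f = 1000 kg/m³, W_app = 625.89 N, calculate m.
Formula: W_{app} = mg\left(1 - \frac{\rho_f}{\rho_{obj}}\right)
Substituting knowns: 625.89 = m·9.81·(1 − 1000/6032)
Solving for m: m = 625.89/(9.81·(1 − 1000/6032)) = 76.48 kg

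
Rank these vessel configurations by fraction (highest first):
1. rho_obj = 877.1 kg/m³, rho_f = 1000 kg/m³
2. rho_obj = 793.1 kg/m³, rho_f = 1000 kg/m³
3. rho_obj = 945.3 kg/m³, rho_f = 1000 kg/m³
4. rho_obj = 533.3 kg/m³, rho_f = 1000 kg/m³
Case 1: fraction = 0.8771
Case 2: fraction = 0.7931
Case 3: fraction = 0.9453
Case 4: fraction = 0.5333
Ranking (highest first): 3, 1, 2, 4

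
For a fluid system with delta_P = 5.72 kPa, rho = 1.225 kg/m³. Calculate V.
Formula: V = \sqrt{\frac{2 \Delta P}{\rho}}
V = √(2·(5.72·1000)/1.225) = 96.64 m/s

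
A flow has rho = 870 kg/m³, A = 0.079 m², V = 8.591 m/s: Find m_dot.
Formula: \dot{m} = \rho A V
m_dot = 870·0.079·8.591 = 590.5 kg/s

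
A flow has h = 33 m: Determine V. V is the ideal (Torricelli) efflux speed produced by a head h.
Formula: V = \sqrt{2 g h}
V = √(2·9.81·33) = 25.45 m/s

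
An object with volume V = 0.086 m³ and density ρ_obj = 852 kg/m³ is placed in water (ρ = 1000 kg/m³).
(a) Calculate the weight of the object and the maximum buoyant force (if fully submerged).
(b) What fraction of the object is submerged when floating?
(a) W=rho_obj*g*V=852*9.81*0.086=718.8 N; F_B(max)=rho*g*V=1000*9.81*0.086=843.7 N
(b) Floating fraction=rho_obj/rho=852/1000=0.852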